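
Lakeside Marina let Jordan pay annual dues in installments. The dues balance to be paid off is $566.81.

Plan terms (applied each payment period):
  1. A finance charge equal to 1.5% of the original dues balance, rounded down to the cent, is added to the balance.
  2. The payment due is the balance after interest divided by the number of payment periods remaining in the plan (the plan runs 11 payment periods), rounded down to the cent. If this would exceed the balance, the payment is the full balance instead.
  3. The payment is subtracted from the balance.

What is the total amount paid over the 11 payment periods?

$660.31

Payment period 1: $566.81 +$8.50 interest = $575.31; pay $52.30 → $523.01
Payment period 2: $523.01 +$8.50 interest = $531.51; pay $53.15 → $478.36
Payment period 3: $478.36 +$8.50 interest = $486.86; pay $54.09 → $432.77
Payment period 4: $432.77 +$8.50 interest = $441.27; pay $55.15 → $386.12
Payment period 5: $386.12 +$8.50 interest = $394.62; pay $56.37 → $338.25
Payment period 6: $338.25 +$8.50 interest = $346.75; pay $57.79 → $288.96
Payment period 7: $288.96 +$8.50 interest = $297.46; pay $59.49 → $237.97
Payment period 8: $237.97 +$8.50 interest = $246.47; pay $61.61 → $184.86
Payment period 9: $184.86 +$8.50 interest = $193.36; pay $64.45 → $128.91
Payment period 10: $128.91 +$8.50 interest = $137.41; pay $68.70 → $68.71
Payment period 11: $68.71 +$8.50 interest = $77.21; pay $77.21 → $0.00
Total paid: $660.31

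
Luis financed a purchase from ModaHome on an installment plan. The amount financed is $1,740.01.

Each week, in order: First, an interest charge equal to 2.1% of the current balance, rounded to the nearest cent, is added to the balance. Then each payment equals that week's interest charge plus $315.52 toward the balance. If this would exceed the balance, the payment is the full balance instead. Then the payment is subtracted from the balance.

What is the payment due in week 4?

$332.18

Week 1: opening $1,740.01; interest $36.54 → $1,776.55; payment $352.06; balance $1,424.49
Week 2: opening $1,424.49; interest $29.91 → $1,454.40; payment $345.43; balance $1,108.97
Week 3: opening $1,108.97; interest $23.29 → $1,132.26; payment $338.81; balance $793.45
Week 4: opening $793.45; interest $16.66 → $810.11; payment $332.18; balance $477.93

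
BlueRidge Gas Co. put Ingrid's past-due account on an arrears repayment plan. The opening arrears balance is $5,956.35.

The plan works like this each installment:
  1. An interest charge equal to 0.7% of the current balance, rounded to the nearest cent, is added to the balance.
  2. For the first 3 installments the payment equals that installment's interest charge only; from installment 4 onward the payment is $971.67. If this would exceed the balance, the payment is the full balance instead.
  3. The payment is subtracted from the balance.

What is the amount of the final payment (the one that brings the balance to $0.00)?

Installment 1: $5,956.35 +$41.69 interest = $5,998.04; pay $41.69 → $5,956.35
Installment 2: $5,956.35 +$41.69 interest = $5,998.04; pay $41.69 → $5,956.35
Installment 3: $5,956.35 +$41.69 interest = $5,998.04; pay $41.69 → $5,956.35
Installment 4: $5,956.35 +$41.69 interest = $5,998.04; pay $971.67 → $5,026.37
Installment 5: $5,026.37 +$35.18 interest = $5,061.55; pay $971.67 → $4,089.88
Installment 6: $4,089.88 +$28.63 interest = $4,118.51; pay $971.67 → $3,146.84
Installment 7: $3,146.84 +$22.03 interest = $3,168.87; pay $971.67 → $2,197.20
Installment 8: $2,197.20 +$15.38 interest = $2,212.58; pay $971.67 → $1,240.91
Installment 9: $1,240.91 +$8.69 interest = $1,249.60; pay $971.67 → $277.93
Installment 10: $277.93 +$1.95 interest = $279.88; pay $279.88 → $0.00

$279.88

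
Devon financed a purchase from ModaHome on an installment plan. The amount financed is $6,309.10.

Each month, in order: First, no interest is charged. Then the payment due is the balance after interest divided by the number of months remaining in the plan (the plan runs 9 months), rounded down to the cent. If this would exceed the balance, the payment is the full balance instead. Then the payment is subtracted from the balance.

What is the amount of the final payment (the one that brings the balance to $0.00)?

$701.02

Month 1: $6,309.10 − $701.01 → $5,608.09
Month 2: $5,608.09 − $701.01 → $4,907.08
Month 3: $4,907.08 − $701.01 → $4,206.07
Month 4: $4,206.07 − $701.01 → $3,505.06
Month 5: $3,505.06 − $701.01 → $2,804.05
Month 6: $2,804.05 − $701.01 → $2,103.04
Month 7: $2,103.04 − $701.01 → $1,402.03
Month 8: $1,402.03 − $701.01 → $701.02
Month 9: $701.02 − $701.02 → $0.00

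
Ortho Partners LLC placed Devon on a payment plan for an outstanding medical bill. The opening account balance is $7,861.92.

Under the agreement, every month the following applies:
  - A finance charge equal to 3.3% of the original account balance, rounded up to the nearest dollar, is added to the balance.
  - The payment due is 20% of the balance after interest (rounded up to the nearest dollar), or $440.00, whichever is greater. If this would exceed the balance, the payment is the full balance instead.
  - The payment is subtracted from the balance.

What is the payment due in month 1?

# | Opening | Interest | Payment | End bal
1 | $7,861.92 | $260.00 | $1,625.00 | $6,496.92

$1,625.00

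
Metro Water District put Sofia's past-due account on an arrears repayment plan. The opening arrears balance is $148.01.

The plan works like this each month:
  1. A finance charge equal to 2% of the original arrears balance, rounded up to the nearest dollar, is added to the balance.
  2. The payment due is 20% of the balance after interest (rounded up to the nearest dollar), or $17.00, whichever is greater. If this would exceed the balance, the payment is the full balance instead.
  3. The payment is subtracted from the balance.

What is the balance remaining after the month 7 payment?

Month 1: opening $148.01; interest $3.00 → $151.01; payment $31.00; balance $120.01
Month 2: opening $120.01; interest $3.00 → $123.01; payment $25.00; balance $98.01
Month 3: opening $98.01; interest $3.00 → $101.01; payment $21.00; balance $80.01
Month 4: opening $80.01; interest $3.00 → $83.01; payment $17.00; balance $66.01
Month 5: opening $66.01; interest $3.00 → $69.01; payment $17.00; balance $52.01
Month 6: opening $52.01; interest $3.00 → $55.01; payment $17.00; balance $38.01
Month 7: opening $38.01; interest $3.00 → $41.01; payment $17.00; balance $24.01

$24.01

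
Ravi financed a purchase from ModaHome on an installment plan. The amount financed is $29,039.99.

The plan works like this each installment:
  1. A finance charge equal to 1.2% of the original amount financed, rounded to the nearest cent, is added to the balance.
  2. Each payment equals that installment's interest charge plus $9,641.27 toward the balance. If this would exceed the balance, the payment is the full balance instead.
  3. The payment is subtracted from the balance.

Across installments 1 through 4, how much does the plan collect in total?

$30,433.91

Installment 1: $29,039.99 +$348.48 interest = $29,388.47; pay $9,989.75 → $19,398.72
Installment 2: $19,398.72 +$348.48 interest = $19,747.20; pay $9,989.75 → $9,757.45
Installment 3: $9,757.45 +$348.48 interest = $10,105.93; pay $9,989.75 → $116.18
Installment 4: $116.18 +$348.48 interest = $464.66; pay $464.66 → $0.00
Total paid: $30,433.91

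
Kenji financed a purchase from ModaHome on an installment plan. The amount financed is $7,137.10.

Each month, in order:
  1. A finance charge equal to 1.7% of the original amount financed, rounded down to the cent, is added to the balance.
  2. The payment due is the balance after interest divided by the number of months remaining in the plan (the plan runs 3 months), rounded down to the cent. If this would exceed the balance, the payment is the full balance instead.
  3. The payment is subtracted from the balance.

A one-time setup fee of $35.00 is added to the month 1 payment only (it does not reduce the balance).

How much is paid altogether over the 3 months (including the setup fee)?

Month 1: $7,137.10 +$121.33 interest = $7,258.43; pay $2,419.47 (+ $35.00 fee) → $4,838.96
Month 2: $4,838.96 +$121.33 interest = $4,960.29; pay $2,480.14 → $2,480.15
Month 3: $2,480.15 +$121.33 interest = $2,601.48; pay $2,601.48 → $0.00
Total paid: $7,536.09

$7,536.09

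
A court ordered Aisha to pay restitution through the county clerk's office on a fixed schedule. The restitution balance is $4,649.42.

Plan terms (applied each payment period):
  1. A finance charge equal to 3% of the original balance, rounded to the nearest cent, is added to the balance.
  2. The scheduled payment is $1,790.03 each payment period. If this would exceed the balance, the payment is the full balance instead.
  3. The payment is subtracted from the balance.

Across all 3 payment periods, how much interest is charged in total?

Payment period 1: $4,649.42 +$139.48 interest = $4,788.90; pay $1,790.03 → $2,998.87
Payment period 2: $2,998.87 +$139.48 interest = $3,138.35; pay $1,790.03 → $1,348.32
Payment period 3: $1,348.32 +$139.48 interest = $1,487.80; pay $1,487.80 → $0.00
Total interest: $139.48 + $139.48 + $139.48 = $418.44

$418.44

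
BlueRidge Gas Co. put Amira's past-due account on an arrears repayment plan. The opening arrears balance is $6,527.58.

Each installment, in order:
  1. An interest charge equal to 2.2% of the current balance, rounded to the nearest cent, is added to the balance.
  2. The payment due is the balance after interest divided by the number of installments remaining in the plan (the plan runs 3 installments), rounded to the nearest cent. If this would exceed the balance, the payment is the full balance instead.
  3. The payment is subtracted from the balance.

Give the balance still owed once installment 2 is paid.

$2,272.65

Installment 1: $6,527.58 +$143.61 interest = $6,671.19; pay $2,223.73 → $4,447.46
Installment 2: $4,447.46 +$97.84 interest = $4,545.30; pay $2,272.65 → $2,272.65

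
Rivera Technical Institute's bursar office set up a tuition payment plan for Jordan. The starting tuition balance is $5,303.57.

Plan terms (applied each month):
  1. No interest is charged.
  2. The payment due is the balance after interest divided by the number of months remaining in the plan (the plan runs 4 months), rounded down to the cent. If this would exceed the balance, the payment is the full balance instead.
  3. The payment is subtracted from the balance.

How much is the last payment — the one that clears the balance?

Month 1: $5,303.57 − $1,325.89 → $3,977.68
Month 2: $3,977.68 − $1,325.89 → $2,651.79
Month 3: $2,651.79 − $1,325.89 → $1,325.90
Month 4: $1,325.90 − $1,325.90 → $0.00

$1,325.90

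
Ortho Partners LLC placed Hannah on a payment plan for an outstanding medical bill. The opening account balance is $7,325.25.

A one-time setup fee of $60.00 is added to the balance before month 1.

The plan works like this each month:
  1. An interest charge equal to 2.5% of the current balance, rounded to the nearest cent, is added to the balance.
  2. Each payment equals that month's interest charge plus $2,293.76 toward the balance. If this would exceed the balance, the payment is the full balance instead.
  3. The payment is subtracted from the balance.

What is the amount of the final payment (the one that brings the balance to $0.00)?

Month 1: opening $7,385.25; interest $184.63 → $7,569.88; payment $2,478.39; balance $5,091.49
Month 2: opening $5,091.49; interest $127.29 → $5,218.78; payment $2,421.05; balance $2,797.73
Month 3: opening $2,797.73; interest $69.94 → $2,867.67; payment $2,363.70; balance $503.97
Month 4: opening $503.97; interest $12.60 → $516.57; payment $516.57; balance $0.00

$516.57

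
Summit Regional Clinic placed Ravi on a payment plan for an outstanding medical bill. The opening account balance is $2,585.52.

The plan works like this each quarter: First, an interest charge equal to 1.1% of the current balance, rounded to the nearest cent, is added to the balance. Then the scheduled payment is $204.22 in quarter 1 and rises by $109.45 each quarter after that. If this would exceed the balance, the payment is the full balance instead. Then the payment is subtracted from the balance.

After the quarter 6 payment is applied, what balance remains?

Quarter 1: $2,585.52 +$28.44 interest = $2,613.96; pay $204.22 → $2,409.74
Quarter 2: $2,409.74 +$26.51 interest = $2,436.25; pay $313.67 → $2,122.58
Quarter 3: $2,122.58 +$23.35 interest = $2,145.93; pay $423.12 → $1,722.81
Quarter 4: $1,722.81 +$18.95 interest = $1,741.76; pay $532.57 → $1,209.19
Quarter 5: $1,209.19 +$13.30 interest = $1,222.49; pay $642.02 → $580.47
Quarter 6: $580.47 +$6.39 interest = $586.86; pay $586.86 → $0.00

$0.00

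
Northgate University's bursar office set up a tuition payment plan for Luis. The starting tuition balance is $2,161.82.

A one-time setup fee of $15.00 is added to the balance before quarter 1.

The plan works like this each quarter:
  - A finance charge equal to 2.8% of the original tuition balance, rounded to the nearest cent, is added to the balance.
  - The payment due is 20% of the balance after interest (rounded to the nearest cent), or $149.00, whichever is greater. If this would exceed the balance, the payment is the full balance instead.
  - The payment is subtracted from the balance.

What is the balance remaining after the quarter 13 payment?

Quarter 1: opening $2,176.82; interest $60.53 → $2,237.35; payment $447.47; balance $1,789.88
Quarter 2: opening $1,789.88; interest $60.53 → $1,850.41; payment $370.08; balance $1,480.33
Quarter 3: opening $1,480.33; interest $60.53 → $1,540.86; payment $308.17; balance $1,232.69
Quarter 4: opening $1,232.69; interest $60.53 → $1,293.22; payment $258.64; balance $1,034.58
Quarter 5: opening $1,034.58; interest $60.53 → $1,095.11; payment $219.02; balance $876.09
Quarter 6: opening $876.09; interest $60.53 → $936.62; payment $187.32; balance $749.30
Quarter 7: opening $749.30; interest $60.53 → $809.83; payment $161.97; balance $647.86
Quarter 8: opening $647.86; interest $60.53 → $708.39; payment $149.00; balance $559.39
Quarter 9: opening $559.39; interest $60.53 → $619.92; payment $149.00; balance $470.92
Quarter 10: opening $470.92; interest $60.53 → $531.45; payment $149.00; balance $382.45
Quarter 11: opening $382.45; interest $60.53 → $442.98; payment $149.00; balance $293.98
Quarter 12: opening $293.98; interest $60.53 → $354.51; payment $149.00; balance $205.51
Quarter 13: opening $205.51; interest $60.53 → $266.04; payment $149.00; balance $117.04

$117.04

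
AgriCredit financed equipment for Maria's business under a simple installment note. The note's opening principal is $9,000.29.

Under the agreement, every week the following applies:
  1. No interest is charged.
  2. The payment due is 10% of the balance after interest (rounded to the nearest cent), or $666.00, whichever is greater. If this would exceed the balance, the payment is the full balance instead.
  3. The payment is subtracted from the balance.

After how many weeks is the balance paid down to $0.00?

13

Week 1: opening $9,000.29; payment $900.03; balance $8,100.26
Week 2: opening $8,100.26; payment $810.03; balance $7,290.23
Week 3: opening $7,290.23; payment $729.02; balance $6,561.21
Week 4: opening $6,561.21; payment $666.00; balance $5,895.21
Week 5: opening $5,895.21; payment $666.00; balance $5,229.21
Week 6: opening $5,229.21; payment $666.00; balance $4,563.21
Week 7: opening $4,563.21; payment $666.00; balance $3,897.21
Week 8: opening $3,897.21; payment $666.00; balance $3,231.21
Week 9: opening $3,231.21; payment $666.00; balance $2,565.21
Week 10: opening $2,565.21; payment $666.00; balance $1,899.21
Week 11: opening $1,899.21; payment $666.00; balance $1,233.21
Week 12: opening $1,233.21; payment $666.00; balance $567.21
Week 13: opening $567.21; payment $567.21; balance $0.00
Balance reaches $0.00 in week 13.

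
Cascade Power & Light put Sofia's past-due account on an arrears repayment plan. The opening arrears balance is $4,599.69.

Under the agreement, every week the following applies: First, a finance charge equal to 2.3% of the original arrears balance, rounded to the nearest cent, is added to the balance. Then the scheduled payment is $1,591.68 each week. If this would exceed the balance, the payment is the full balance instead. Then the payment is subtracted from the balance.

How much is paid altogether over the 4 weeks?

$5,022.85

Week 1: $4,599.69 +$105.79 interest = $4,705.48; pay $1,591.68 → $3,113.80
Week 2: $3,113.80 +$105.79 interest = $3,219.59; pay $1,591.68 → $1,627.91
Week 3: $1,627.91 +$105.79 interest = $1,733.70; pay $1,591.68 → $142.02
Week 4: $142.02 +$105.79 interest = $247.81; pay $247.81 → $0.00
Total paid: $5,022.85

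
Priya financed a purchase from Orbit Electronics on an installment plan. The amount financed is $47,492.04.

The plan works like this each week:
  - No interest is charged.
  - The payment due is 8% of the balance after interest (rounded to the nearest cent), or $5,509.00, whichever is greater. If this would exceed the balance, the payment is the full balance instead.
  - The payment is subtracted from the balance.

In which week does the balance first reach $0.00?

9

Week 1: opening $47,492.04; payment $5,509.00; balance $41,983.04
Week 2: opening $41,983.04; payment $5,509.00; balance $36,474.04
Week 3: opening $36,474.04; payment $5,509.00; balance $30,965.04
Week 4: opening $30,965.04; payment $5,509.00; balance $25,456.04
Week 5: opening $25,456.04; payment $5,509.00; balance $19,947.04
Week 6: opening $19,947.04; payment $5,509.00; balance $14,438.04
Week 7: opening $14,438.04; payment $5,509.00; balance $8,929.04
Week 8: opening $8,929.04; payment $5,509.00; balance $3,420.04
Week 9: opening $3,420.04; payment $3,420.04; balance $0.00
Balance reaches $0.00 in week 9.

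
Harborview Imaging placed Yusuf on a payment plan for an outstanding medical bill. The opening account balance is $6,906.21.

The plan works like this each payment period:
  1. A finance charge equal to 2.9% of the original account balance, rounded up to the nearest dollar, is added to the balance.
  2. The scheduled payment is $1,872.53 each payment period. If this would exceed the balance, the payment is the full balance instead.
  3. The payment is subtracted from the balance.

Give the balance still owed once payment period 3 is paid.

# | Opening | Interest | Payment | End bal
1 | $6,906.21 | $201.00 | $1,872.53 | $5,234.68
2 | $5,234.68 | $201.00 | $1,872.53 | $3,563.15
3 | $3,563.15 | $201.00 | $1,872.53 | $1,891.62

$1,891.62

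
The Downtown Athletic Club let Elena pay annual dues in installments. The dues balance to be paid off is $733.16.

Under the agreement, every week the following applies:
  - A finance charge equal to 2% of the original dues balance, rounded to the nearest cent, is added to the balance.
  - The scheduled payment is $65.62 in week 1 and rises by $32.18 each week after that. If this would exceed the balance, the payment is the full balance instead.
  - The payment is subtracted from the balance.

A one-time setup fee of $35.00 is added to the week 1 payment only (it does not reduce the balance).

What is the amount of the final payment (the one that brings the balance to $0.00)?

$171.22

# | Opening | Interest | Payment | Fee | End bal
1 | $733.16 | $14.66 | $65.62 | $35.00 | $682.20
2 | $682.20 | $14.66 | $97.80 | — | $599.06
3 | $599.06 | $14.66 | $129.98 | — | $483.74
4 | $483.74 | $14.66 | $162.16 | — | $336.24
5 | $336.24 | $14.66 | $194.34 | — | $156.56
6 | $156.56 | $14.66 | $171.22 | — | $0.00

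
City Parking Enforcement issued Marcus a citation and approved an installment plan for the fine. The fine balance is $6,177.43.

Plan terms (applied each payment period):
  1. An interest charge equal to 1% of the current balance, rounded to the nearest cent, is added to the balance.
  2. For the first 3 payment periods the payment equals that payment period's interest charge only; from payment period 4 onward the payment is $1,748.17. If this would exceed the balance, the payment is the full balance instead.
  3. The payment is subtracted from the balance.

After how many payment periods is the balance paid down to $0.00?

# | Opening | Interest | Payment | End bal
1 | $6,177.43 | $61.77 | $61.77 | $6,177.43
2 | $6,177.43 | $61.77 | $61.77 | $6,177.43
3 | $6,177.43 | $61.77 | $61.77 | $6,177.43
4 | $6,177.43 | $61.77 | $1,748.17 | $4,491.03
5 | $4,491.03 | $44.91 | $1,748.17 | $2,787.77
6 | $2,787.77 | $27.88 | $1,748.17 | $1,067.48
7 | $1,067.48 | $10.67 | $1,078.15 | $0.00
Balance reaches $0.00 in payment period 7.

7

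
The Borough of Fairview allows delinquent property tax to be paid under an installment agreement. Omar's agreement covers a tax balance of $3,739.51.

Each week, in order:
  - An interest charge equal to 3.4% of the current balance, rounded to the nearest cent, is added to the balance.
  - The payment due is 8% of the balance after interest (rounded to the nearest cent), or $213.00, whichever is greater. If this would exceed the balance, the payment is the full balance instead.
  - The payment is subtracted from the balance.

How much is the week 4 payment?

$266.29

Week 1: $3,739.51 +$127.14 interest = $3,866.65; pay $309.33 → $3,557.32
Week 2: $3,557.32 +$120.95 interest = $3,678.27; pay $294.26 → $3,384.01
Week 3: $3,384.01 +$115.06 interest = $3,499.07; pay $279.93 → $3,219.14
Week 4: $3,219.14 +$109.45 interest = $3,328.59; pay $266.29 → $3,062.30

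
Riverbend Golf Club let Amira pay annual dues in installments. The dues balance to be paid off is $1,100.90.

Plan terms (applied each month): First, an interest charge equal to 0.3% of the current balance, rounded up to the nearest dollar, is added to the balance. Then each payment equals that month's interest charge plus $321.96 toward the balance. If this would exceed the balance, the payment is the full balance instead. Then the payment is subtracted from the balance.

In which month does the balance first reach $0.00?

Month 1: opening $1,100.90; interest $4.00 → $1,104.90; payment $325.96; balance $778.94
Month 2: opening $778.94; interest $3.00 → $781.94; payment $324.96; balance $456.98
Month 3: opening $456.98; interest $2.00 → $458.98; payment $323.96; balance $135.02
Month 4: opening $135.02; interest $1.00 → $136.02; payment $136.02; balance $0.00
Balance reaches $0.00 in month 4.

4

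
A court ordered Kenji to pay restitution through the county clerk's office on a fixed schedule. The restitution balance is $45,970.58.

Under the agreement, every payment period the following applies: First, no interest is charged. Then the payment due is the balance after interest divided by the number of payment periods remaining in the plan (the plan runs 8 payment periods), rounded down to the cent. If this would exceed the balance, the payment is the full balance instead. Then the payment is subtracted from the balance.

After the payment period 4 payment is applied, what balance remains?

# | Opening | Payment | End bal
1 | $45,970.58 | $5,746.32 | $40,224.26
2 | $40,224.26 | $5,746.32 | $34,477.94
3 | $34,477.94 | $5,746.32 | $28,731.62
4 | $28,731.62 | $5,746.32 | $22,985.30

$22,985.30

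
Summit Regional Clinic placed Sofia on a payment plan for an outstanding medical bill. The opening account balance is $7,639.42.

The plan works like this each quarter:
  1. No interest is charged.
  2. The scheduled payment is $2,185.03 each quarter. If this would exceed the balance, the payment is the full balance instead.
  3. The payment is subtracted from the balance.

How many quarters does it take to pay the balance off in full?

# | Opening | Payment | End bal
1 | $7,639.42 | $2,185.03 | $5,454.39
2 | $5,454.39 | $2,185.03 | $3,269.36
3 | $3,269.36 | $2,185.03 | $1,084.33
4 | $1,084.33 | $1,084.33 | $0.00
Balance reaches $0.00 in quarter 4.

4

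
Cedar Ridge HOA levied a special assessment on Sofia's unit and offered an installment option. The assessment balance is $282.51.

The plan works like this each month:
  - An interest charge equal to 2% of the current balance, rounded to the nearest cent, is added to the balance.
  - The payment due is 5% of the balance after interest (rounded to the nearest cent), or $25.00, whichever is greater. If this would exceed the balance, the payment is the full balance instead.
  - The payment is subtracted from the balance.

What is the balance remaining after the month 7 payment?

$138.67

Month 1: opening $282.51; interest $5.65 → $288.16; payment $25.00; balance $263.16
Month 2: opening $263.16; interest $5.26 → $268.42; payment $25.00; balance $243.42
Month 3: opening $243.42; interest $4.87 → $248.29; payment $25.00; balance $223.29
Month 4: opening $223.29; interest $4.47 → $227.76; payment $25.00; balance $202.76
Month 5: opening $202.76; interest $4.06 → $206.82; payment $25.00; balance $181.82
Month 6: opening $181.82; interest $3.64 → $185.46; payment $25.00; balance $160.46
Month 7: opening $160.46; interest $3.21 → $163.67; payment $25.00; balance $138.67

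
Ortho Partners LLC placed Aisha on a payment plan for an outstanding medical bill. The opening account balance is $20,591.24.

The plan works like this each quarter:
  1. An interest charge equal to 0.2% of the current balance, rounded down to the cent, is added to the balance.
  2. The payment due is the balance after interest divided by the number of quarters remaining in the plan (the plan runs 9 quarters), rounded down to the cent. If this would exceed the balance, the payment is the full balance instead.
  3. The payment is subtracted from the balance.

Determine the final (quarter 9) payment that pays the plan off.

Quarter 1: opening $20,591.24; interest $41.18 → $20,632.42; payment $2,292.49; balance $18,339.93
Quarter 2: opening $18,339.93; interest $36.67 → $18,376.60; payment $2,297.07; balance $16,079.53
Quarter 3: opening $16,079.53; interest $32.15 → $16,111.68; payment $2,301.66; balance $13,810.02
Quarter 4: opening $13,810.02; interest $27.62 → $13,837.64; payment $2,306.27; balance $11,531.37
Quarter 5: opening $11,531.37; interest $23.06 → $11,554.43; payment $2,310.88; balance $9,243.55
Quarter 6: opening $9,243.55; interest $18.48 → $9,262.03; payment $2,315.50; balance $6,946.53
Quarter 7: opening $6,946.53; interest $13.89 → $6,960.42; payment $2,320.14; balance $4,640.28
Quarter 8: opening $4,640.28; interest $9.28 → $4,649.56; payment $2,324.78; balance $2,324.78
Quarter 9: opening $2,324.78; interest $4.64 → $2,329.42; payment $2,329.42; balance $0.00

$2,329.42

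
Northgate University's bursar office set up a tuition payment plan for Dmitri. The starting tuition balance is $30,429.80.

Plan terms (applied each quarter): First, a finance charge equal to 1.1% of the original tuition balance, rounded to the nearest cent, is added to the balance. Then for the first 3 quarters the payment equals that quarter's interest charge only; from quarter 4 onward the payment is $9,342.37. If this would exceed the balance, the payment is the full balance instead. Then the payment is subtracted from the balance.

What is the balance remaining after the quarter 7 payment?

$0.00

Quarter 1: $30,429.80 +$334.73 interest = $30,764.53; pay $334.73 → $30,429.80
Quarter 2: $30,429.80 +$334.73 interest = $30,764.53; pay $334.73 → $30,429.80
Quarter 3: $30,429.80 +$334.73 interest = $30,764.53; pay $334.73 → $30,429.80
Quarter 4: $30,429.80 +$334.73 interest = $30,764.53; pay $9,342.37 → $21,422.16
Quarter 5: $21,422.16 +$334.73 interest = $21,756.89; pay $9,342.37 → $12,414.52
Quarter 6: $12,414.52 +$334.73 interest = $12,749.25; pay $9,342.37 → $3,406.88
Quarter 7: $3,406.88 +$334.73 interest = $3,741.61; pay $3,741.61 → $0.00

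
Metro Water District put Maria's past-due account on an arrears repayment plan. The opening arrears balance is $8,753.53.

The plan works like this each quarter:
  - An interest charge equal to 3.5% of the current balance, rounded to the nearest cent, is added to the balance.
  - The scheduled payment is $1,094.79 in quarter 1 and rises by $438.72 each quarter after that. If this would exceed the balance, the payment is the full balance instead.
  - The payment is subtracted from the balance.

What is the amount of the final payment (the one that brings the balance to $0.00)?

Quarter 1: opening $8,753.53; interest $306.37 → $9,059.90; payment $1,094.79; balance $7,965.11
Quarter 2: opening $7,965.11; interest $278.78 → $8,243.89; payment $1,533.51; balance $6,710.38
Quarter 3: opening $6,710.38; interest $234.86 → $6,945.24; payment $1,972.23; balance $4,973.01
Quarter 4: opening $4,973.01; interest $174.06 → $5,147.07; payment $2,410.95; balance $2,736.12
Quarter 5: opening $2,736.12; interest $95.76 → $2,831.88; payment $2,831.88; balance $0.00

$2,831.88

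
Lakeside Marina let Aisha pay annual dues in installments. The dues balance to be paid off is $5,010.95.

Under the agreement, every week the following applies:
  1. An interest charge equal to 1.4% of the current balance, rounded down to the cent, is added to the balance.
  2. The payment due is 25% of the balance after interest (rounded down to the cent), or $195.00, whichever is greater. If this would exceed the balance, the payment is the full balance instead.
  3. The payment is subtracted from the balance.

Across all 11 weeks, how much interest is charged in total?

$275.40

Week 1: opening $5,010.95; interest $70.15 → $5,081.10; payment $1,270.27; balance $3,810.83
Week 2: opening $3,810.83; interest $53.35 → $3,864.18; payment $966.04; balance $2,898.14
Week 3: opening $2,898.14; interest $40.57 → $2,938.71; payment $734.67; balance $2,204.04
Week 4: opening $2,204.04; interest $30.85 → $2,234.89; payment $558.72; balance $1,676.17
Week 5: opening $1,676.17; interest $23.46 → $1,699.63; payment $424.90; balance $1,274.73
Week 6: opening $1,274.73; interest $17.84 → $1,292.57; payment $323.14; balance $969.43
Week 7: opening $969.43; interest $13.57 → $983.00; payment $245.75; balance $737.25
Week 8: opening $737.25; interest $10.32 → $747.57; payment $195.00; balance $552.57
Week 9: opening $552.57; interest $7.73 → $560.30; payment $195.00; balance $365.30
Week 10: opening $365.30; interest $5.11 → $370.41; payment $195.00; balance $175.41
Week 11: opening $175.41; interest $2.45 → $177.86; payment $177.86; balance $0.00
Total interest: $70.15 + $53.35 + $40.57 + $30.85 + $23.46 + $17.84 + $13.57 + $10.32 + $7.73 + $5.11 + $2.45 = $275.40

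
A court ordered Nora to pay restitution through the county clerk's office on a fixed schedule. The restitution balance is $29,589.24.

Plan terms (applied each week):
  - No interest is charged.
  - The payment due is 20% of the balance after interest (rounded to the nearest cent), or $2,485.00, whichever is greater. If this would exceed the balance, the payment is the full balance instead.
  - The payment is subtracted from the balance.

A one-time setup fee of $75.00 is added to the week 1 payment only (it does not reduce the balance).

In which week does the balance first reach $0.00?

Week 1: opening $29,589.24; payment $5,917.85 (+ $75.00 fee); balance $23,671.39
Week 2: opening $23,671.39; payment $4,734.28; balance $18,937.11
Week 3: opening $18,937.11; payment $3,787.42; balance $15,149.69
Week 4: opening $15,149.69; payment $3,029.94; balance $12,119.75
Week 5: opening $12,119.75; payment $2,485.00; balance $9,634.75
Week 6: opening $9,634.75; payment $2,485.00; balance $7,149.75
Week 7: opening $7,149.75; payment $2,485.00; balance $4,664.75
Week 8: opening $4,664.75; payment $2,485.00; balance $2,179.75
Week 9: opening $2,179.75; payment $2,179.75; balance $0.00
Balance reaches $0.00 in week 9.

9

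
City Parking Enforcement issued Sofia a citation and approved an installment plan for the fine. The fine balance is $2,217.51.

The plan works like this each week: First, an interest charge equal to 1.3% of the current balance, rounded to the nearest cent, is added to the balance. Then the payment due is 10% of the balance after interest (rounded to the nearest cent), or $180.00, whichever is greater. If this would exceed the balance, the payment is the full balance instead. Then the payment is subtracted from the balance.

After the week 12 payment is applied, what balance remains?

Week 1: opening $2,217.51; interest $28.83 → $2,246.34; payment $224.63; balance $2,021.71
Week 2: opening $2,021.71; interest $26.28 → $2,047.99; payment $204.80; balance $1,843.19
Week 3: opening $1,843.19; interest $23.96 → $1,867.15; payment $186.72; balance $1,680.43
Week 4: opening $1,680.43; interest $21.85 → $1,702.28; payment $180.00; balance $1,522.28
Week 5: opening $1,522.28; interest $19.79 → $1,542.07; payment $180.00; balance $1,362.07
Week 6: opening $1,362.07; interest $17.71 → $1,379.78; payment $180.00; balance $1,199.78
Week 7: opening $1,199.78; interest $15.60 → $1,215.38; payment $180.00; balance $1,035.38
Week 8: opening $1,035.38; interest $13.46 → $1,048.84; payment $180.00; balance $868.84
Week 9: opening $868.84; interest $11.29 → $880.13; payment $180.00; balance $700.13
Week 10: opening $700.13; interest $9.10 → $709.23; payment $180.00; balance $529.23
Week 11: opening $529.23; interest $6.88 → $536.11; payment $180.00; balance $356.11
Week 12: opening $356.11; interest $4.63 → $360.74; payment $180.00; balance $180.74

$180.74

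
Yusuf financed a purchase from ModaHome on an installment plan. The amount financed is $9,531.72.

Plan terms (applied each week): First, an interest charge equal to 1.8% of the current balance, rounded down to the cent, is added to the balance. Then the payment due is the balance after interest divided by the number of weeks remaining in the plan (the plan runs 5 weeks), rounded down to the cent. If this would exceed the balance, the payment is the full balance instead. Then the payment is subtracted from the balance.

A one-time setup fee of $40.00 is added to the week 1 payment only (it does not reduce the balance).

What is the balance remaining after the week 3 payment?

$4,022.30

# | Opening | Interest | Payment | Fee | End bal
1 | $9,531.72 | $171.57 | $1,940.65 | $40.00 | $7,762.64
2 | $7,762.64 | $139.72 | $1,975.59 | — | $5,926.77
3 | $5,926.77 | $106.68 | $2,011.15 | — | $4,022.30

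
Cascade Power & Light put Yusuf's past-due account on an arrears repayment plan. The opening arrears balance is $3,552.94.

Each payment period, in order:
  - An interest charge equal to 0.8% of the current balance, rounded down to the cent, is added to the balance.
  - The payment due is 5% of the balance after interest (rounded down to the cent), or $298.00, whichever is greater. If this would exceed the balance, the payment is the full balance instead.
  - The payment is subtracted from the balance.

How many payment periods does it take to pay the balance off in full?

Payment period 1: opening $3,552.94; interest $28.42 → $3,581.36; payment $298.00; balance $3,283.36
Payment period 2: opening $3,283.36; interest $26.26 → $3,309.62; payment $298.00; balance $3,011.62
Payment period 3: opening $3,011.62; interest $24.09 → $3,035.71; payment $298.00; balance $2,737.71
Payment period 4: opening $2,737.71; interest $21.90 → $2,759.61; payment $298.00; balance $2,461.61
Payment period 5: opening $2,461.61; interest $19.69 → $2,481.30; payment $298.00; balance $2,183.30
Payment period 6: opening $2,183.30; interest $17.46 → $2,200.76; payment $298.00; balance $1,902.76
Payment period 7: opening $1,902.76; interest $15.22 → $1,917.98; payment $298.00; balance $1,619.98
Payment period 8: opening $1,619.98; interest $12.95 → $1,632.93; payment $298.00; balance $1,334.93
Payment period 9: opening $1,334.93; interest $10.67 → $1,345.60; payment $298.00; balance $1,047.60
Payment period 10: opening $1,047.60; interest $8.38 → $1,055.98; payment $298.00; balance $757.98
Payment period 11: opening $757.98; interest $6.06 → $764.04; payment $298.00; balance $466.04
Payment period 12: opening $466.04; interest $3.72 → $469.76; payment $298.00; balance $171.76
Payment period 13: opening $171.76; interest $1.37 → $173.13; payment $173.13; balance $0.00
Balance reaches $0.00 in payment period 13.

13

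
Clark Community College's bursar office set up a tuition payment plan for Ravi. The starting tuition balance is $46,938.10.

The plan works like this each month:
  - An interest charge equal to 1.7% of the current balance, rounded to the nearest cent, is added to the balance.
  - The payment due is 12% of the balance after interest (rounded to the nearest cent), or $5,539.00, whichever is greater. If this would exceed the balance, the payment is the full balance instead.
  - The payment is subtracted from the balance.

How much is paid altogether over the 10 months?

$51,090.25

# | Opening | Interest | Payment | End bal
1 | $46,938.10 | $797.95 | $5,728.33 | $42,007.72
2 | $42,007.72 | $714.13 | $5,539.00 | $37,182.85
3 | $37,182.85 | $632.11 | $5,539.00 | $32,275.96
4 | $32,275.96 | $548.69 | $5,539.00 | $27,285.65
5 | $27,285.65 | $463.86 | $5,539.00 | $22,210.51
6 | $22,210.51 | $377.58 | $5,539.00 | $17,049.09
7 | $17,049.09 | $289.83 | $5,539.00 | $11,799.92
8 | $11,799.92 | $200.60 | $5,539.00 | $6,461.52
9 | $6,461.52 | $109.85 | $5,539.00 | $1,032.37
10 | $1,032.37 | $17.55 | $1,049.92 | $0.00
Total paid: $51,090.25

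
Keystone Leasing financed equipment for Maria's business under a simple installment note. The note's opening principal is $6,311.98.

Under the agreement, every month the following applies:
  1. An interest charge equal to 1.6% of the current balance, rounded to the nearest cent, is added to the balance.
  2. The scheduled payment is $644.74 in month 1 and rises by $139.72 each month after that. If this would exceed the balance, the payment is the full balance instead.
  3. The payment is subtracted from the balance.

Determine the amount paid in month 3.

# | Opening | Interest | Payment | End bal
1 | $6,311.98 | $100.99 | $644.74 | $5,768.23
2 | $5,768.23 | $92.29 | $784.46 | $5,076.06
3 | $5,076.06 | $81.22 | $924.18 | $4,233.10

$924.18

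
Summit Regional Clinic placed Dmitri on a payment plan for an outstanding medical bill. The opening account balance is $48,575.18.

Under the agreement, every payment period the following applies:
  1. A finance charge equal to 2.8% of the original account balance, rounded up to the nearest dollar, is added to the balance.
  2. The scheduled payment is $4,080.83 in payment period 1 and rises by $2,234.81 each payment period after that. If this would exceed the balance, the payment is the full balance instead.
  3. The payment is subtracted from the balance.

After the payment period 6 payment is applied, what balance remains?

$0.00

Payment period 1: $48,575.18 +$1,361.00 interest = $49,936.18; pay $4,080.83 → $45,855.35
Payment period 2: $45,855.35 +$1,361.00 interest = $47,216.35; pay $6,315.64 → $40,900.71
Payment period 3: $40,900.71 +$1,361.00 interest = $42,261.71; pay $8,550.45 → $33,711.26
Payment period 4: $33,711.26 +$1,361.00 interest = $35,072.26; pay $10,785.26 → $24,287.00
Payment period 5: $24,287.00 +$1,361.00 interest = $25,648.00; pay $13,020.07 → $12,627.93
Payment period 6: $12,627.93 +$1,361.00 interest = $13,988.93; pay $13,988.93 → $0.00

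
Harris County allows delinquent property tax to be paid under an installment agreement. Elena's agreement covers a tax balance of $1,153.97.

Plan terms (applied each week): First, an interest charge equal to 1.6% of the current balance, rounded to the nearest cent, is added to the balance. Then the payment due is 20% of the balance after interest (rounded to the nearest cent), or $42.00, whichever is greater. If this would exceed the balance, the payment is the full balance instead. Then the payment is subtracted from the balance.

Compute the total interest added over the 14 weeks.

Week 1: $1,153.97 +$18.46 interest = $1,172.43; pay $234.49 → $937.94
Week 2: $937.94 +$15.01 interest = $952.95; pay $190.59 → $762.36
Week 3: $762.36 +$12.20 interest = $774.56; pay $154.91 → $619.65
Week 4: $619.65 +$9.91 interest = $629.56; pay $125.91 → $503.65
Week 5: $503.65 +$8.06 interest = $511.71; pay $102.34 → $409.37
Week 6: $409.37 +$6.55 interest = $415.92; pay $83.18 → $332.74
Week 7: $332.74 +$5.32 interest = $338.06; pay $67.61 → $270.45
Week 8: $270.45 +$4.33 interest = $274.78; pay $54.96 → $219.82
Week 9: $219.82 +$3.52 interest = $223.34; pay $44.67 → $178.67
Week 10: $178.67 +$2.86 interest = $181.53; pay $42.00 → $139.53
Week 11: $139.53 +$2.23 interest = $141.76; pay $42.00 → $99.76
Week 12: $99.76 +$1.60 interest = $101.36; pay $42.00 → $59.36
Week 13: $59.36 +$0.95 interest = $60.31; pay $42.00 → $18.31
Week 14: $18.31 +$0.29 interest = $18.60; pay $18.60 → $0.00
Total interest: $18.46 + $15.01 + $12.20 + $9.91 + $8.06 + $6.55 + $5.32 + $4.33 + $3.52 + $2.86 + $2.23 + $1.60 + $0.95 + $0.29 = $91.29

$91.29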